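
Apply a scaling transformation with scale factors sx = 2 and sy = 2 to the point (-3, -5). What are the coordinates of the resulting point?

Scaling matrix:
[[2, 0], [0, 2]]
Result: (-3 × 2, -5 × 2) = (-6, -10)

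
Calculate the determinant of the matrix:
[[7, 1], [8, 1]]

For a 2×2 matrix [[a, b], [c, d]], det = ad - bc
det = (7)(1) - (1)(8) = 7 - 8 = -1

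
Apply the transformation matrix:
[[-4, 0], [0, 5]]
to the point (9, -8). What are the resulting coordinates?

Matrix multiplication:
[[-4, 0], [0, 5]] × [9, -8]ᵀ
= [(-4)(9) + (0)(-8), (0)(9) + (5)(-8)]ᵀ
= [-36, -40]ᵀ
Result: (-36, -40)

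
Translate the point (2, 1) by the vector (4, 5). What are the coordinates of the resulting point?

Translation by (4, 5) (homogeneous matrix [[1, 0, 4], [0, 1, 5], [0, 0, 1]]):
x' = 2 + 4 = 6
y' = 1 + 5 = 6
Result: (6, 6)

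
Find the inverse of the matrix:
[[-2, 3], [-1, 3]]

For [[a,b],[c,d]], inverse = (1/det)·[[d,-b],[-c,a]]
det = (-2)(3) - (3)(-1) = -6 - -3 = -3
Inverse = (1/-3)·[[3, -3], [1, -2]]
= [[-1, 1], [-1/3, 2/3]]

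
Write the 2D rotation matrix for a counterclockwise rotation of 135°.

Rotation matrix formula: [[cos θ, -sin θ], [sin θ, cos θ]]
For θ = 135°:
cos(135°) = -√2/2
sin(135°) = √2/2
Result: [[-√2/2, -√2/2], [√2/2, -√2/2]]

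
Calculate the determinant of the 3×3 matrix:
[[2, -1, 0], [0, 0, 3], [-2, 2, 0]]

Expansion along first row:
det = 2·det([[0,3],[2,0]]) - -1·det([[0,3],[-2,0]]) + 0·det([[0,0],[-2,2]])
    = 2·(0·0 - 3·2) - -1·(0·0 - 3·-2) + 0·(0·2 - 0·-2)
    = 2·-6 - -1·6 + 0·0
    = -12 + 6 + 0 = -6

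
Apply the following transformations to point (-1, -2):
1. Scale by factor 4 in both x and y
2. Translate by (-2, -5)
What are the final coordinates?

Step 1: Scale (-1, -2) by 4 → (-4, -8)
Step 2: Translate by (-2, -5) → (-6, -13)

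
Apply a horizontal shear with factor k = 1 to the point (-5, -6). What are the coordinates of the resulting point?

Shear matrix for horizontal shear with factor k = 1:
[[1, 1], [0, 1]]
Result: (-5, -6) → (-11, -6)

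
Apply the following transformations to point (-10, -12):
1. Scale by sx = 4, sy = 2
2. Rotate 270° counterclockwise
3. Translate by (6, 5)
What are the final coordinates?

Step 1: Scale → (-40, -24)
Step 2: Rotate 270° → (-24, 40)
Step 3: Translate → (-18, 45)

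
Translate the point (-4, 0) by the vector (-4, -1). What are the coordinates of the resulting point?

Translation by (-4, -1) (homogeneous matrix [[1, 0, -4], [0, 1, -1], [0, 0, 1]]):
x' = -4 + -4 = -8
y' = 0 + -1 = -1
Result: (-8, -1)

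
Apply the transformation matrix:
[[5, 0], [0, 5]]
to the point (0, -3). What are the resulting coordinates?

Matrix multiplication:
[[5, 0], [0, 5]] × [0, -3]ᵀ
= [(5)(0) + (0)(-3), (0)(0) + (5)(-3)]ᵀ
= [0, -15]ᵀ
Result: (0, -15)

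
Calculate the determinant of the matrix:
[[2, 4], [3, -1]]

For a 2×2 matrix [[a, b], [c, d]], det = ad - bc
det = (2)(-1) - (4)(3) = -2 - 12 = -14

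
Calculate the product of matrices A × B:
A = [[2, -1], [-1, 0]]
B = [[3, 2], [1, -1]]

Matrix multiplication:
C[0][0] = 2×3 + -1×1 = 5
C[0][1] = 2×2 + -1×-1 = 5
C[1][0] = -1×3 + 0×1 = -3
C[1][1] = -1×2 + 0×-1 = -2
Result: [[5, 5], [-3, -2]]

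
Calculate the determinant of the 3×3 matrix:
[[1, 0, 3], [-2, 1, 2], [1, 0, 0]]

Expansion along first row:
det = 1·det([[1,2],[0,0]]) - 0·det([[-2,2],[1,0]]) + 3·det([[-2,1],[1,0]])
    = 1·(1·0 - 2·0) - 0·(-2·0 - 2·1) + 3·(-2·0 - 1·1)
    = 1·0 - 0·-2 + 3·-1
    = 0 + 0 + -3 = -3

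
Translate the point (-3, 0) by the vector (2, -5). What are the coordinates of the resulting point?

Translation by (2, -5) (homogeneous matrix [[1, 0, 2], [0, 1, -5], [0, 0, 1]]):
x' = -3 + 2 = -1
y' = 0 + -5 = -5
Result: (-1, -5)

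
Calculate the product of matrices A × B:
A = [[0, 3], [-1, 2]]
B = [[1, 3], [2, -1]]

Matrix multiplication:
C[0][0] = 0×1 + 3×2 = 6
C[0][1] = 0×3 + 3×-1 = -3
C[1][0] = -1×1 + 2×2 = 3
C[1][1] = -1×3 + 2×-1 = -5
Result: [[6, -3], [3, -5]]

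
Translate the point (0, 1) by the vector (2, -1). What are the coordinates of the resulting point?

Translation by (2, -1) (homogeneous matrix [[1, 0, 2], [0, 1, -1], [0, 0, 1]]):
x' = 0 + 2 = 2
y' = 1 + -1 = 0
Result: (2, 0)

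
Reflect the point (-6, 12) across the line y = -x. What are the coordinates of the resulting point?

Reflection across line y = -x: (-6, 12) → (-12, 6)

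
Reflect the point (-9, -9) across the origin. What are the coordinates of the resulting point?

Reflection across origin: (-9, -9) → (9, 9)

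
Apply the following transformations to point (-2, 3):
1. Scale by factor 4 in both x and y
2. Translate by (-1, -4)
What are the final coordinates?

Step 1: Scale (-2, 3) by 4 → (-8, 12)
Step 2: Translate by (-1, -4) → (-9, 8)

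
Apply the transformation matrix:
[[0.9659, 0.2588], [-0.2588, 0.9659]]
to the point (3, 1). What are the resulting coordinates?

Matrix multiplication:
[[0.9659, 0.2588], [-0.2588, 0.9659]] × [3, 1]ᵀ
= [(0.9659)(3) + (0.2588)(1), (-0.2588)(3) + (0.9659)(1)]ᵀ
= [3.1565, 0.1895]ᵀ
Result: (3.1565, 0.1895)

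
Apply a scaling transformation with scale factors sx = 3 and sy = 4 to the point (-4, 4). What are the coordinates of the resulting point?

Scaling matrix:
[[3, 0], [0, 4]]
Result: (-4 × 3, 4 × 4) = (-12, 16)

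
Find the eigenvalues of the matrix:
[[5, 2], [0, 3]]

Characteristic equation: det(A - λI) = 0
λ² - (trace)λ + (det) = 0
trace = 5 + 3 = 8, det = (5)(3) - (2)(0) = 15
λ² - (8)λ + (15) = 0
λ = (8 ± √((8)² - 4·(15))) / 2 = (8 ± √4) / 2
Solving: λ = 3, 5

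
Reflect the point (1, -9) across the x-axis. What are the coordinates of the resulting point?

Reflection across x-axis: (1, -9) → (1, 9)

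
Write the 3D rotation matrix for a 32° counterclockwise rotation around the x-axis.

Rotation matrix for counterclockwise 32° around x-axis:
cos(32°) = 0.8480, sin(32°) = 0.5299
Result: [[1, 0, 0], [0, 0.8480, -0.5299], [0, 0.5299, 0.8480]]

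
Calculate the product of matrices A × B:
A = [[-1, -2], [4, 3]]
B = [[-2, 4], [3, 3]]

Matrix multiplication:
C[0][0] = -1×-2 + -2×3 = -4
C[0][1] = -1×4 + -2×3 = -10
C[1][0] = 4×-2 + 3×3 = 1
C[1][1] = 4×4 + 3×3 = 25
Result: [[-4, -10], [1, 25]]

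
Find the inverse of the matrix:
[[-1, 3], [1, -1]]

For [[a,b],[c,d]], inverse = (1/det)·[[d,-b],[-c,a]]
det = (-1)(-1) - (3)(1) = 1 - 3 = -2
Inverse = (1/-2)·[[-1, -3], [-1, -1]]
= [[1/2, 3/2], [1/2, 1/2]]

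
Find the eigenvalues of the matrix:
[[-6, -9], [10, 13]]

Characteristic equation: det(A - λI) = 0
λ² - (trace)λ + (det) = 0
trace = -6 + 13 = 7, det = (-6)(13) - (-9)(10) = 12
λ² - (7)λ + (12) = 0
λ = (7 ± √((7)² - 4·(12))) / 2 = (7 ± √1) / 2
Solving: λ = 3, 4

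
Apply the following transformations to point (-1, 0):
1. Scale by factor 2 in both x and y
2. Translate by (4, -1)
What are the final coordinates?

Step 1: Scale (-1, 0) by 2 → (-2, 0)
Step 2: Translate by (4, -1) → (2, -1)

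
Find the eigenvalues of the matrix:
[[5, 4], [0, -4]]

Characteristic equation: det(A - λI) = 0
λ² - (trace)λ + (det) = 0
trace = 5 + -4 = 1, det = (5)(-4) - (4)(0) = -20
λ² - (1)λ + (-20) = 0
λ = (1 ± √((1)² - 4·(-20))) / 2 = (1 ± √81) / 2
Solving: λ = -4, 5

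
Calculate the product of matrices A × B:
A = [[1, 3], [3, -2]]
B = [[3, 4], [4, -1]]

Matrix multiplication:
C[0][0] = 1×3 + 3×4 = 15
C[0][1] = 1×4 + 3×-1 = 1
C[1][0] = 3×3 + -2×4 = 1
C[1][1] = 3×4 + -2×-1 = 14
Result: [[15, 1], [1, 14]]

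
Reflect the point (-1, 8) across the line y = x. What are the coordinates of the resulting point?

Reflection across line y = x: (-1, 8) → (8, -1)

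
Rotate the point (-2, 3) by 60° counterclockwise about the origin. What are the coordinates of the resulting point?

Rotation matrix for 60°: [[cos 60°, -sin 60°], [sin 60°, cos 60°]] ≈ [[0.500000, -0.866025], [0.866025, 0.500000]]
[[0.500000, -0.866025], [0.866025, 0.500000]] × [-2, 3]ᵀ ≈ [-3.5981, -0.2321]ᵀ
Result: (-3.5981, -0.2321)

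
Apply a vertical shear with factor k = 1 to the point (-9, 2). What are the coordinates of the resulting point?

Shear matrix for vertical shear with factor k = 1:
[[1, 0], [1, 1]]
Result: (-9, 2) → (-9, -7)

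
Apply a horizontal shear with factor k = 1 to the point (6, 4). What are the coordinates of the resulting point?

Shear matrix for horizontal shear with factor k = 1:
[[1, 1], [0, 1]]
Result: (6, 4) → (10, 4)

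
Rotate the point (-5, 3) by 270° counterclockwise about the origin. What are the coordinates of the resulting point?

Rotation matrix for 270°: [[cos 270°, -sin 270°], [sin 270°, cos 270°]] = [[0, 1], [-1, 0]]
[[0, 1], [-1, 0]] × [-5, 3]ᵀ = [3, 5]ᵀ
Result: (3, 5)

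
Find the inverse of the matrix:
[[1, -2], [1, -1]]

For [[a,b],[c,d]], inverse = (1/det)·[[d,-b],[-c,a]]
det = (1)(-1) - (-2)(1) = -1 - -2 = 1
Inverse = [[-1, 2], [-1, 1]]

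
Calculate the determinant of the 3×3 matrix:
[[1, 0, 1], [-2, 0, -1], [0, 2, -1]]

Expansion along first row:
det = 1·det([[0,-1],[2,-1]]) - 0·det([[-2,-1],[0,-1]]) + 1·det([[-2,0],[0,2]])
    = 1·(0·-1 - -1·2) - 0·(-2·-1 - -1·0) + 1·(-2·2 - 0·0)
    = 1·2 - 0·2 + 1·-4
    = 2 + 0 + -4 = -2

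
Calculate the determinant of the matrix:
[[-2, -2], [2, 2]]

For a 2×2 matrix [[a, b], [c, d]], det = ad - bc
det = (-2)(2) - (-2)(2) = -4 - -4 = 0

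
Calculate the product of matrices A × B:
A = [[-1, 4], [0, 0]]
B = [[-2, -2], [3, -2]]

Matrix multiplication:
C[0][0] = -1×-2 + 4×3 = 14
C[0][1] = -1×-2 + 4×-2 = -6
C[1][0] = 0×-2 + 0×3 = 0
C[1][1] = 0×-2 + 0×-2 = 0
Result: [[14, -6], [0, 0]]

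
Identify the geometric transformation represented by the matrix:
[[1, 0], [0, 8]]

This matrix represents: non-uniform scaling by sx = 1, sy = 8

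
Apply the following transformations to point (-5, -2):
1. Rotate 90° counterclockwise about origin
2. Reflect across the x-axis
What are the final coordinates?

Step 1: Rotate 90° → (2, -5)
Step 2: Reflect across x-axis → (2, 5)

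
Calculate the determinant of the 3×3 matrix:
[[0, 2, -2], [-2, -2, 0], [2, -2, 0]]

Expansion along first row:
det = 0·det([[-2,0],[-2,0]]) - 2·det([[-2,0],[2,0]]) + -2·det([[-2,-2],[2,-2]])
    = 0·(-2·0 - 0·-2) - 2·(-2·0 - 0·2) + -2·(-2·-2 - -2·2)
    = 0·0 - 2·0 + -2·8
    = 0 + 0 + -16 = -16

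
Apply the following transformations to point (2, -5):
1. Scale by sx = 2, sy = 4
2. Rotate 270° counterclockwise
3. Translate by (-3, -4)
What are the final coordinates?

Step 1: Scale → (4, -20)
Step 2: Rotate 270° → (-20, -4)
Step 3: Translate → (-23, -8)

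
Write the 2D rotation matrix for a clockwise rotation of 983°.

Rotation matrix formula: [[cos θ, -sin θ], [sin θ, cos θ]]
A clockwise rotation by 983° is equivalent to a counterclockwise rotation by -983°.
For θ = -983°:
cos(-983°) = -0.1219
sin(-983°) = 0.9925
Result: [[-0.1219, -0.9925], [0.9925, -0.1219]]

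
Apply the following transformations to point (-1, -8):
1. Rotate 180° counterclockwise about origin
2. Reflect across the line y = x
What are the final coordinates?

Step 1: Rotate 180° → (1, 8)
Step 2: Reflect across line y = x → (8, 1)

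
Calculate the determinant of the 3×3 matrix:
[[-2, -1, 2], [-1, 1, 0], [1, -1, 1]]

Expansion along first row:
det = -2·det([[1,0],[-1,1]]) - -1·det([[-1,0],[1,1]]) + 2·det([[-1,1],[1,-1]])
    = -2·(1·1 - 0·-1) - -1·(-1·1 - 0·1) + 2·(-1·-1 - 1·1)
    = -2·1 - -1·-1 + 2·0
    = -2 + -1 + 0 = -3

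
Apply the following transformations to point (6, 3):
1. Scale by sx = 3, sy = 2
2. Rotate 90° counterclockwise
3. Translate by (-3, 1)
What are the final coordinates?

Step 1: Scale → (18, 6)
Step 2: Rotate 90° → (-6, 18)
Step 3: Translate → (-9, 19)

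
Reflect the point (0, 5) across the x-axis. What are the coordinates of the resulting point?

Reflection across x-axis: (0, 5) → (0, -5)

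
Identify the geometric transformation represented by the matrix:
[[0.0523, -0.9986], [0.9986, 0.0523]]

This matrix represents: rotation by 87° counterclockwise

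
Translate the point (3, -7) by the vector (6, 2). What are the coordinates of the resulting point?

Translation by (6, 2) (homogeneous matrix [[1, 0, 6], [0, 1, 2], [0, 0, 1]]):
x' = 3 + 6 = 9
y' = -7 + 2 = -5
Result: (9, -5)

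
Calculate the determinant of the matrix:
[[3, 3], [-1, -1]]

For a 2×2 matrix [[a, b], [c, d]], det = ad - bc
det = (3)(-1) - (3)(-1) = -3 - -3 = 0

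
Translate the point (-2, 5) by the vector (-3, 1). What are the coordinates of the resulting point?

Translation by (-3, 1) (homogeneous matrix [[1, 0, -3], [0, 1, 1], [0, 0, 1]]):
x' = -2 + -3 = -5
y' = 5 + 1 = 6
Result: (-5, 6)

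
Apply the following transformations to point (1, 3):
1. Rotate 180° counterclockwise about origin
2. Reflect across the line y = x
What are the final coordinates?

Step 1: Rotate 180° → (-1, -3)
Step 2: Reflect across line y = x → (-3, -1)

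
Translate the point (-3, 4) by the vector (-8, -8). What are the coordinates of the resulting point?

Translation by (-8, -8) (homogeneous matrix [[1, 0, -8], [0, 1, -8], [0, 0, 1]]):
x' = -3 + -8 = -11
y' = 4 + -8 = -4
Result: (-11, -4)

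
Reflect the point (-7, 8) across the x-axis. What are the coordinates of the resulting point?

Reflection across x-axis: (-7, 8) → (-7, -8)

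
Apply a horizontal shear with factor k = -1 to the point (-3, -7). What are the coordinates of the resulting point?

Shear matrix for horizontal shear with factor k = -1:
[[1, -1], [0, 1]]
Result: (-3, -7) → (4, -7)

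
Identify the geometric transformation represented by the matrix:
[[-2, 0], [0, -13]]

This matrix represents: non-uniform scaling by sx = -2, sy = -13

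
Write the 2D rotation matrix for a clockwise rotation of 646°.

Rotation matrix formula: [[cos θ, -sin θ], [sin θ, cos θ]]
A clockwise rotation by 646° is equivalent to a counterclockwise rotation by -646°.
For θ = -646°:
cos(-646°) = 0.2756
sin(-646°) = 0.9613
Result: [[0.2756, -0.9613], [0.9613, 0.2756]]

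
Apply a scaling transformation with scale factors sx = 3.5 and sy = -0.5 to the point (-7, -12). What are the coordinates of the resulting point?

Scaling matrix:
[[3.50, 0], [0, -0.50]]
Result: (-7 × 3.5, -12 × -0.5) = (-24.5, 6)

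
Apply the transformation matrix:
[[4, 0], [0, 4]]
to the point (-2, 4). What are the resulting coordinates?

Matrix multiplication:
[[4, 0], [0, 4]] × [-2, 4]ᵀ
= [(4)(-2) + (0)(4), (0)(-2) + (4)(4)]ᵀ
= [-8, 16]ᵀ
Result: (-8, 16)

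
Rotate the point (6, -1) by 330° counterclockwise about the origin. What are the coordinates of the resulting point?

Rotation matrix for 330°: [[cos 330°, -sin 330°], [sin 330°, cos 330°]] ≈ [[0.866025, 0.500000], [-0.500000, 0.866025]]
[[0.866025, 0.500000], [-0.500000, 0.866025]] × [6, -1]ᵀ ≈ [4.6962, -3.8660]ᵀ
Result: (4.6962, -3.8660)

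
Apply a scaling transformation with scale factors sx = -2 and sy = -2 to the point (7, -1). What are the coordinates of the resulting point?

Scaling matrix:
[[-2, 0], [0, -2]]
Result: (7 × -2, -1 × -2) = (-14, 2)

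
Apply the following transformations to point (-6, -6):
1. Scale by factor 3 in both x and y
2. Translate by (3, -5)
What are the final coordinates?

Step 1: Scale (-6, -6) by 3 → (-18, -18)
Step 2: Translate by (3, -5) → (-15, -23)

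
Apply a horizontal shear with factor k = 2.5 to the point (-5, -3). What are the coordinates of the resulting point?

Shear matrix for horizontal shear with factor k = 2.5:
[[1, 2.50], [0, 1]]
Result: (-5, -3) → (-12.5, -3)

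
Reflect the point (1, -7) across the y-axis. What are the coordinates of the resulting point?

Reflection across y-axis: (1, -7) → (-1, -7)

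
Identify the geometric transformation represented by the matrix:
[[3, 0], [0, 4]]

This matrix represents: non-uniform scaling by sx = 3, sy = 4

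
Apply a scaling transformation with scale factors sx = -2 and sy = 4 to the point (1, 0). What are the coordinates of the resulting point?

Scaling matrix:
[[-2, 0], [0, 4]]
Result: (1 × -2, 0 × 4) = (-2, 0)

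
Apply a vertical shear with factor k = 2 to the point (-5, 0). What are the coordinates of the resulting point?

Shear matrix for vertical shear with factor k = 2:
[[1, 0], [2, 1]]
Result: (-5, 0) → (-5, -10)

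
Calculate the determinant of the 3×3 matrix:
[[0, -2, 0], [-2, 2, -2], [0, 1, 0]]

Expansion along first row:
det = 0·det([[2,-2],[1,0]]) - -2·det([[-2,-2],[0,0]]) + 0·det([[-2,2],[0,1]])
    = 0·(2·0 - -2·1) - -2·(-2·0 - -2·0) + 0·(-2·1 - 2·0)
    = 0·2 - -2·0 + 0·-2
    = 0 + 0 + 0 = 0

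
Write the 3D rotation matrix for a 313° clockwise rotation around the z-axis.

Rotation matrix for clockwise 313° around z-axis:
A clockwise rotation by 313° is a counterclockwise rotation by -313°.
cos(-313°) = 0.6820, sin(-313°) = 0.7314
Result: [[0.6820, -0.7314, 0], [0.7314, 0.6820, 0], [0, 0, 1]]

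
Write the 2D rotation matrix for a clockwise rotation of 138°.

Rotation matrix formula: [[cos θ, -sin θ], [sin θ, cos θ]]
A clockwise rotation by 138° is equivalent to a counterclockwise rotation by -138°.
For θ = -138°:
cos(-138°) = -0.7431
sin(-138°) = -0.6691
Result: [[-0.7431, 0.6691], [-0.6691, -0.7431]]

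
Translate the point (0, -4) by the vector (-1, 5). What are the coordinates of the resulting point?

Translation by (-1, 5) (homogeneous matrix [[1, 0, -1], [0, 1, 5], [0, 0, 1]]):
x' = 0 + -1 = -1
y' = -4 + 5 = 1
Result: (-1, 1)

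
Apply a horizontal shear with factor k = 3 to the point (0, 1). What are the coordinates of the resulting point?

Shear matrix for horizontal shear with factor k = 3:
[[1, 3], [0, 1]]
Result: (0, 1) → (3, 1)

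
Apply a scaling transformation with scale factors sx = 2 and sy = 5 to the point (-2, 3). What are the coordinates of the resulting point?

Scaling matrix:
[[2, 0], [0, 5]]
Result: (-2 × 2, 3 × 5) = (-4, 15)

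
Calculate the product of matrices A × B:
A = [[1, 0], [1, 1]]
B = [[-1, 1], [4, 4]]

Matrix multiplication:
C[0][0] = 1×-1 + 0×4 = -1
C[0][1] = 1×1 + 0×4 = 1
C[1][0] = 1×-1 + 1×4 = 3
C[1][1] = 1×1 + 1×4 = 5
Result: [[-1, 1], [3, 5]]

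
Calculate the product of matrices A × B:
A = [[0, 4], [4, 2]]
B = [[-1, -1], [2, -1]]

Matrix multiplication:
C[0][0] = 0×-1 + 4×2 = 8
C[0][1] = 0×-1 + 4×-1 = -4
C[1][0] = 4×-1 + 2×2 = 0
C[1][1] = 4×-1 + 2×-1 = -6
Result: [[8, -4], [0, -6]]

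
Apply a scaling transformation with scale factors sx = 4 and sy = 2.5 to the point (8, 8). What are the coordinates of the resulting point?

Scaling matrix:
[[4, 0], [0, 2.50]]
Result: (8 × 4, 8 × 2.5) = (32, 20)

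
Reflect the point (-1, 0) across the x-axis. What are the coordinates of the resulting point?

Reflection across x-axis: (-1, 0) → (-1, 0)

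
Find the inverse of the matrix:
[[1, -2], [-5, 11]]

For [[a,b],[c,d]], inverse = (1/det)·[[d,-b],[-c,a]]
det = (1)(11) - (-2)(-5) = 11 - 10 = 1
Inverse = [[11, 2], [5, 1]]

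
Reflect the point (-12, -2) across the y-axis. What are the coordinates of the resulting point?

Reflection across y-axis: (-12, -2) → (12, -2)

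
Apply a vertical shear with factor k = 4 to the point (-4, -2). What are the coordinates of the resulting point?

Shear matrix for vertical shear with factor k = 4:
[[1, 0], [4, 1]]
Result: (-4, -2) → (-4, -18)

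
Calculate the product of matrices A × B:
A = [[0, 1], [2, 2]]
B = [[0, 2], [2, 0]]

Matrix multiplication:
C[0][0] = 0×0 + 1×2 = 2
C[0][1] = 0×2 + 1×0 = 0
C[1][0] = 2×0 + 2×2 = 4
C[1][1] = 2×2 + 2×0 = 4
Result: [[2, 0], [4, 4]]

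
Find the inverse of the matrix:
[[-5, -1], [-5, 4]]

For [[a,b],[c,d]], inverse = (1/det)·[[d,-b],[-c,a]]
det = (-5)(4) - (-1)(-5) = -20 - 5 = -25
Inverse = (1/-25)·[[4, 1], [5, -5]]
= [[-4/25, -1/25], [-1/5, 1/5]]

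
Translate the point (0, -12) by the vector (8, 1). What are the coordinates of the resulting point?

Translation by (8, 1) (homogeneous matrix [[1, 0, 8], [0, 1, 1], [0, 0, 1]]):
x' = 0 + 8 = 8
y' = -12 + 1 = -11
Result: (8, -11)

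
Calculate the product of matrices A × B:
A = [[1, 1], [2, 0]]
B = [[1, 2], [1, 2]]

Matrix multiplication:
C[0][0] = 1×1 + 1×1 = 2
C[0][1] = 1×2 + 1×2 = 4
C[1][0] = 2×1 + 0×1 = 2
C[1][1] = 2×2 + 0×2 = 4
Result: [[2, 4], [2, 4]]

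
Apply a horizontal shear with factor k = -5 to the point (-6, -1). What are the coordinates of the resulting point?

Shear matrix for horizontal shear with factor k = -5:
[[1, -5], [0, 1]]
Result: (-6, -1) → (-1, -1)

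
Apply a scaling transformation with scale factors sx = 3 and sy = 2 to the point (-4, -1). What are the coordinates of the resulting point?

Scaling matrix:
[[3, 0], [0, 2]]
Result: (-4 × 3, -1 × 2) = (-12, -2)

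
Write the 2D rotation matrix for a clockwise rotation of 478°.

Rotation matrix formula: [[cos θ, -sin θ], [sin θ, cos θ]]
A clockwise rotation by 478° is equivalent to a counterclockwise rotation by -478°.
For θ = -478°:
cos(-478°) = -0.4695
sin(-478°) = -0.8829
Result: [[-0.4695, 0.8829], [-0.8829, -0.4695]]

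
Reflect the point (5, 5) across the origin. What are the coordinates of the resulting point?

Reflection across origin: (5, 5) → (-5, -5)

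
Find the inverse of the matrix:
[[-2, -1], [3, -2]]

For [[a,b],[c,d]], inverse = (1/det)·[[d,-b],[-c,a]]
det = (-2)(-2) - (-1)(3) = 4 - -3 = 7
Inverse = (1/7)·[[-2, 1], [-3, -2]]
= [[-2/7, 1/7], [-3/7, -2/7]]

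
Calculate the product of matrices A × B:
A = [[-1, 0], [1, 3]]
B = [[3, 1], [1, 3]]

Matrix multiplication:
C[0][0] = -1×3 + 0×1 = -3
C[0][1] = -1×1 + 0×3 = -1
C[1][0] = 1×3 + 3×1 = 6
C[1][1] = 1×1 + 3×3 = 10
Result: [[-3, -1], [6, 10]]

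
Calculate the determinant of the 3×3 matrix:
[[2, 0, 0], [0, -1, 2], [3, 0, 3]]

Expansion along first row:
det = 2·det([[-1,2],[0,3]]) - 0·det([[0,2],[3,3]]) + 0·det([[0,-1],[3,0]])
    = 2·(-1·3 - 2·0) - 0·(0·3 - 2·3) + 0·(0·0 - -1·3)
    = 2·-3 - 0·-6 + 0·3
    = -6 + 0 + 0 = -6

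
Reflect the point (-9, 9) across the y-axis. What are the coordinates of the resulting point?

Reflection across y-axis: (-9, 9) → (9, 9)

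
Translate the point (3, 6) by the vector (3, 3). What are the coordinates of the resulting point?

Translation by (3, 3) (homogeneous matrix [[1, 0, 3], [0, 1, 3], [0, 0, 1]]):
x' = 3 + 3 = 6
y' = 6 + 3 = 9
Result: (6, 9)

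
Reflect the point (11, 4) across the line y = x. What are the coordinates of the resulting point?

Reflection across line y = x: (11, 4) → (4, 11)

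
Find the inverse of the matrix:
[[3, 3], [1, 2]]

For [[a,b],[c,d]], inverse = (1/det)·[[d,-b],[-c,a]]
det = (3)(2) - (3)(1) = 6 - 3 = 3
Inverse = (1/3)·[[2, -3], [-1, 3]]
= [[2/3, -1], [-1/3, 1]]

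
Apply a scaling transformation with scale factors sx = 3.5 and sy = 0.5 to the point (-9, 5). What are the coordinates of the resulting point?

Scaling matrix:
[[3.50, 0], [0, 0.50]]
Result: (-9 × 3.5, 5 × 0.5) = (-31.5, 2.5)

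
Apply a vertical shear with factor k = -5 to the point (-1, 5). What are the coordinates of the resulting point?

Shear matrix for vertical shear with factor k = -5:
[[1, 0], [-5, 1]]
Result: (-1, 5) → (-1, 10)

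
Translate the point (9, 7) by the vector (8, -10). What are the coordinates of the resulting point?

Translation by (8, -10) (homogeneous matrix [[1, 0, 8], [0, 1, -10], [0, 0, 1]]):
x' = 9 + 8 = 17
y' = 7 + -10 = -3
Result: (17, -3)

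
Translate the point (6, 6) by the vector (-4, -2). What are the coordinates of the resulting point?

Translation by (-4, -2) (homogeneous matrix [[1, 0, -4], [0, 1, -2], [0, 0, 1]]):
x' = 6 + -4 = 2
y' = 6 + -2 = 4
Result: (2, 4)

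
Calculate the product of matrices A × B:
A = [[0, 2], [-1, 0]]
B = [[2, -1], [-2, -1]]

Matrix multiplication:
C[0][0] = 0×2 + 2×-2 = -4
C[0][1] = 0×-1 + 2×-1 = -2
C[1][0] = -1×2 + 0×-2 = -2
C[1][1] = -1×-1 + 0×-1 = 1
Result: [[-4, -2], [-2, 1]]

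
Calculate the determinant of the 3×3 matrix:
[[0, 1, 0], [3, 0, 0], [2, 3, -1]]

Expansion along first row:
det = 0·det([[0,0],[3,-1]]) - 1·det([[3,0],[2,-1]]) + 0·det([[3,0],[2,3]])
    = 0·(0·-1 - 0·3) - 1·(3·-1 - 0·2) + 0·(3·3 - 0·2)
    = 0·0 - 1·-3 + 0·9
    = 0 + 3 + 0 = 3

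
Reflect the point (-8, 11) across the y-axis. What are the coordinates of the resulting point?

Reflection across y-axis: (-8, 11) → (8, 11)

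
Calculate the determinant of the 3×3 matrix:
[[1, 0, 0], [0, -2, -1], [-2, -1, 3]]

Expansion along first row:
det = 1·det([[-2,-1],[-1,3]]) - 0·det([[0,-1],[-2,3]]) + 0·det([[0,-2],[-2,-1]])
    = 1·(-2·3 - -1·-1) - 0·(0·3 - -1·-2) + 0·(0·-1 - -2·-2)
    = 1·-7 - 0·-2 + 0·-4
    = -7 + 0 + 0 = -7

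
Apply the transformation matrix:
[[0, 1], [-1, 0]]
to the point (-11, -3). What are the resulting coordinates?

Matrix multiplication:
[[0, 1], [-1, 0]] × [-11, -3]ᵀ
= [(0)(-11) + (1)(-3), (-1)(-11) + (0)(-3)]ᵀ
= [-3, 11]ᵀ
Result: (-3, 11)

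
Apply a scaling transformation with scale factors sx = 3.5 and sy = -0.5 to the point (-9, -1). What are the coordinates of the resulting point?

Scaling matrix:
[[3.50, 0], [0, -0.50]]
Result: (-9 × 3.5, -1 × -0.5) = (-31.5, 0.5)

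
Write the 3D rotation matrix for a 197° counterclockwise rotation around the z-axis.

Rotation matrix for counterclockwise 197° around z-axis:
cos(197°) = -0.9563, sin(197°) = -0.2924
Result: [[-0.9563, 0.2924, 0], [-0.2924, -0.9563, 0], [0, 0, 1]]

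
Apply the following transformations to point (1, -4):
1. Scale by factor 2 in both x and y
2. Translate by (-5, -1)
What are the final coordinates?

Step 1: Scale (1, -4) by 2 → (2, -8)
Step 2: Translate by (-5, -1) → (-3, -9)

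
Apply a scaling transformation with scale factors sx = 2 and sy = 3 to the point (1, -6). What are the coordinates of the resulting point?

Scaling matrix:
[[2, 0], [0, 3]]
Result: (1 × 2, -6 × 3) = (2, -18)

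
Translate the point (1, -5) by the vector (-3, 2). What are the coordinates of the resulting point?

Translation by (-3, 2) (homogeneous matrix [[1, 0, -3], [0, 1, 2], [0, 0, 1]]):
x' = 1 + -3 = -2
y' = -5 + 2 = -3
Result: (-2, -3)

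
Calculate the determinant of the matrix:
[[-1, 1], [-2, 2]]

For a 2×2 matrix [[a, b], [c, d]], det = ad - bc
det = (-1)(2) - (1)(-2) = -2 - -2 = 0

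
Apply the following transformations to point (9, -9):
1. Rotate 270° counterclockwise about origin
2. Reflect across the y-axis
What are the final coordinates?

Step 1: Rotate 270° → (-9, -9)
Step 2: Reflect across y-axis → (9, -9)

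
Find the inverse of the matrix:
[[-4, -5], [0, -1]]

For [[a,b],[c,d]], inverse = (1/det)·[[d,-b],[-c,a]]
det = (-4)(-1) - (-5)(0) = 4 - 0 = 4
Inverse = (1/4)·[[-1, 5], [0, -4]]
= [[-1/4, 5/4], [0, -1]]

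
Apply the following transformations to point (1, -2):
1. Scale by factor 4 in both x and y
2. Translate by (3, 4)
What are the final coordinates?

Step 1: Scale (1, -2) by 4 → (4, -8)
Step 2: Translate by (3, 4) → (7, -4)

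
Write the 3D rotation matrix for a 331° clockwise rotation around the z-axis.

Rotation matrix for clockwise 331° around z-axis:
A clockwise rotation by 331° is a counterclockwise rotation by -331°.
cos(-331°) = 0.8746, sin(-331°) = 0.4848
Result: [[0.8746, -0.4848, 0], [0.4848, 0.8746, 0], [0, 0, 1]]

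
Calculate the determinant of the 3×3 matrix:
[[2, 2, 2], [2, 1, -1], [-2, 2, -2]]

Expansion along first row:
det = 2·det([[1,-1],[2,-2]]) - 2·det([[2,-1],[-2,-2]]) + 2·det([[2,1],[-2,2]])
    = 2·(1·-2 - -1·2) - 2·(2·-2 - -1·-2) + 2·(2·2 - 1·-2)
    = 2·0 - 2·-6 + 2·6
    = 0 + 12 + 12 = 24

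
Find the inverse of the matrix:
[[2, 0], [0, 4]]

For [[a,b],[c,d]], inverse = (1/det)·[[d,-b],[-c,a]]
det = (2)(4) - (0)(0) = 8 - 0 = 8
Inverse = (1/8)·[[4, 0], [0, 2]]
= [[1/2, 0], [0, 1/4]]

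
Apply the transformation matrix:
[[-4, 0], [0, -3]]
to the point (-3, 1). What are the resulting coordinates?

Matrix multiplication:
[[-4, 0], [0, -3]] × [-3, 1]ᵀ
= [(-4)(-3) + (0)(1), (0)(-3) + (-3)(1)]ᵀ
= [12, -3]ᵀ
Result: (12, -3)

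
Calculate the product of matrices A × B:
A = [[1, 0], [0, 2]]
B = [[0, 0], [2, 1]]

Matrix multiplication:
C[0][0] = 1×0 + 0×2 = 0
C[0][1] = 1×0 + 0×1 = 0
C[1][0] = 0×0 + 2×2 = 4
C[1][1] = 0×0 + 2×1 = 2
Result: [[0, 0], [4, 2]]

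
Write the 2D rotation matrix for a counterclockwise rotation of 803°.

Rotation matrix formula: [[cos θ, -sin θ], [sin θ, cos θ]]
For θ = 803°:
cos(803°) = 0.1219
sin(803°) = 0.9925
Result: [[0.1219, -0.9925], [0.9925, 0.1219]]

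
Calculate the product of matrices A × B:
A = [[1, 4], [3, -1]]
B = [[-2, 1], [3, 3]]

Matrix multiplication:
C[0][0] = 1×-2 + 4×3 = 10
C[0][1] = 1×1 + 4×3 = 13
C[1][0] = 3×-2 + -1×3 = -9
C[1][1] = 3×1 + -1×3 = 0
Result: [[10, 13], [-9, 0]]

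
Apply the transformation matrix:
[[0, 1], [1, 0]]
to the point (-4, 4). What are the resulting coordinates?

Matrix multiplication:
[[0, 1], [1, 0]] × [-4, 4]ᵀ
= [(0)(-4) + (1)(4), (1)(-4) + (0)(4)]ᵀ
= [4, -4]ᵀ
Result: (4, -4)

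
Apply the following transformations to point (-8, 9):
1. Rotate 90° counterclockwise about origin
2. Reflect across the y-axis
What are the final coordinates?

Step 1: Rotate 90° → (-9, -8)
Step 2: Reflect across y-axis → (9, -8)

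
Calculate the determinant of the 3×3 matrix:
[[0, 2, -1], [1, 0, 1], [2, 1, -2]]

Expansion along first row:
det = 0·det([[0,1],[1,-2]]) - 2·det([[1,1],[2,-2]]) + -1·det([[1,0],[2,1]])
    = 0·(0·-2 - 1·1) - 2·(1·-2 - 1·2) + -1·(1·1 - 0·2)
    = 0·-1 - 2·-4 + -1·1
    = 0 + 8 + -1 = 7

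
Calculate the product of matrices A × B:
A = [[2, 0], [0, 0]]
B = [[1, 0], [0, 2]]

Matrix multiplication:
C[0][0] = 2×1 + 0×0 = 2
C[0][1] = 2×0 + 0×2 = 0
C[1][0] = 0×1 + 0×0 = 0
C[1][1] = 0×0 + 0×2 = 0
Result: [[2, 0], [0, 0]]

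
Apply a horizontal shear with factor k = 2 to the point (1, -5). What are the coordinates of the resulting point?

Shear matrix for horizontal shear with factor k = 2:
[[1, 2], [0, 1]]
Result: (1, -5) → (-9, -5)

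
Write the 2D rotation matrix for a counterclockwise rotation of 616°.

Rotation matrix formula: [[cos θ, -sin θ], [sin θ, cos θ]]
For θ = 616°:
cos(616°) = -0.2419
sin(616°) = -0.9703
Result: [[-0.2419, 0.9703], [-0.9703, -0.2419]]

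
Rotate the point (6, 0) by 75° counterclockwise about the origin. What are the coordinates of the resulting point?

Rotation matrix for 75°: [[cos 75°, -sin 75°], [sin 75°, cos 75°]] ≈ [[0.258819, -0.965926], [0.965926, 0.258819]]
[[0.258819, -0.965926], [0.965926, 0.258819]] × [6, 0]ᵀ ≈ [1.5529, 5.7956]ᵀ
Result: (1.5529, 5.7956)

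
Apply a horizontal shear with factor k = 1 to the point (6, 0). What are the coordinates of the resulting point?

Shear matrix for horizontal shear with factor k = 1:
[[1, 1], [0, 1]]
Result: (6, 0) → (6, 0)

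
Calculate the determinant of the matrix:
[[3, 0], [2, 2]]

For a 2×2 matrix [[a, b], [c, d]], det = ad - bc
det = (3)(2) - (0)(2) = 6 - 0 = 6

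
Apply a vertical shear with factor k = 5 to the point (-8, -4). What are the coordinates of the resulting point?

Shear matrix for vertical shear with factor k = 5:
[[1, 0], [5, 1]]
Result: (-8, -4) → (-8, -44)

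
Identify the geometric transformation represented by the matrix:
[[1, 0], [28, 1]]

This matrix represents: vertical shear with factor 28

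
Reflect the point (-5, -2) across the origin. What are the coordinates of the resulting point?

Reflection across origin: (-5, -2) → (5, 2)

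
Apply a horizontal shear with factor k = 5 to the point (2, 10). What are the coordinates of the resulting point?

Shear matrix for horizontal shear with factor k = 5:
[[1, 5], [0, 1]]
Result: (2, 10) → (52, 10)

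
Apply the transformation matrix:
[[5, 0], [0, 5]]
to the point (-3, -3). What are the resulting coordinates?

Matrix multiplication:
[[5, 0], [0, 5]] × [-3, -3]ᵀ
= [(5)(-3) + (0)(-3), (0)(-3) + (5)(-3)]ᵀ
= [-15, -15]ᵀ
Result: (-15, -15)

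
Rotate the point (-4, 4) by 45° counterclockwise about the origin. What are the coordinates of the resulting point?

Rotation matrix for 45°: [[cos 45°, -sin 45°], [sin 45°, cos 45°]] ≈ [[0.707107, -0.707107], [0.707107, 0.707107]]
[[0.707107, -0.707107], [0.707107, 0.707107]] × [-4, 4]ᵀ ≈ [-5.6569, 0]ᵀ
Result: (-5.6569, 0)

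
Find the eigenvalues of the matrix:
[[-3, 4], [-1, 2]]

Characteristic equation: det(A - λI) = 0
λ² - (trace)λ + (det) = 0
trace = -3 + 2 = -1, det = (-3)(2) - (4)(-1) = -2
λ² - (-1)λ + (-2) = 0
λ = (-1 ± √((-1)² - 4·(-2))) / 2 = (-1 ± √9) / 2
Solving: λ = -2, 1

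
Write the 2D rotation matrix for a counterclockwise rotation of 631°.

Rotation matrix formula: [[cos θ, -sin θ], [sin θ, cos θ]]
For θ = 631°:
cos(631°) = 0.0175
sin(631°) = -0.9998
Result: [[0.0175, 0.9998], [-0.9998, 0.0175]]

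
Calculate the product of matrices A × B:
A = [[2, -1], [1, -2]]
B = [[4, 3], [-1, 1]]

Matrix multiplication:
C[0][0] = 2×4 + -1×-1 = 9
C[0][1] = 2×3 + -1×1 = 5
C[1][0] = 1×4 + -2×-1 = 6
C[1][1] = 1×3 + -2×1 = 1
Result: [[9, 5], [6, 1]]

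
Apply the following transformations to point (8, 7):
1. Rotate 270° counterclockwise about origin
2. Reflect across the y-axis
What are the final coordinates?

Step 1: Rotate 270° → (7, -8)
Step 2: Reflect across y-axis → (-7, -8)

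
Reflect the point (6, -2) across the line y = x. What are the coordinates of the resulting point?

Reflection across line y = x: (6, -2) → (-2, 6)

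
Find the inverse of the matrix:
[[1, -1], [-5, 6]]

For [[a,b],[c,d]], inverse = (1/det)·[[d,-b],[-c,a]]
det = (1)(6) - (-1)(-5) = 6 - 5 = 1
Inverse = [[6, 1], [5, 1]]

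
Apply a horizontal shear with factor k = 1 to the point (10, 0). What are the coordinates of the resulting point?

Shear matrix for horizontal shear with factor k = 1:
[[1, 1], [0, 1]]
Result: (10, 0) → (10, 0)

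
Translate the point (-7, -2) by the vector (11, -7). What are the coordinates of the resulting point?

Translation by (11, -7) (homogeneous matrix [[1, 0, 11], [0, 1, -7], [0, 0, 1]]):
x' = -7 + 11 = 4
y' = -2 + -7 = -9
Result: (4, -9)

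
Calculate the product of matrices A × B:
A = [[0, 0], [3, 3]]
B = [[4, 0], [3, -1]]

Matrix multiplication:
C[0][0] = 0×4 + 0×3 = 0
C[0][1] = 0×0 + 0×-1 = 0
C[1][0] = 3×4 + 3×3 = 21
C[1][1] = 3×0 + 3×-1 = -3
Result: [[0, 0], [21, -3]]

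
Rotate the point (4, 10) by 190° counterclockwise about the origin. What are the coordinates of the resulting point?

Rotation matrix for 190°: [[cos 190°, -sin 190°], [sin 190°, cos 190°]] ≈ [[-0.984808, 0.173648], [-0.173648, -0.984808]]
[[-0.984808, 0.173648], [-0.173648, -0.984808]] × [4, 10]ᵀ ≈ [-2.2027, -10.5427]ᵀ
Result: (-2.2027, -10.5427)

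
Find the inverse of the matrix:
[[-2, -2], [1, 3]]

For [[a,b],[c,d]], inverse = (1/det)·[[d,-b],[-c,a]]
det = (-2)(3) - (-2)(1) = -6 - -2 = -4
Inverse = (1/-4)·[[3, 2], [-1, -2]]
= [[-3/4, -1/2], [1/4, 1/2]]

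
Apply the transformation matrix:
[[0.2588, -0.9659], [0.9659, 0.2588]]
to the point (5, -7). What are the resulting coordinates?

Matrix multiplication:
[[0.2588, -0.9659], [0.9659, 0.2588]] × [5, -7]ᵀ
= [(0.2588)(5) + (-0.9659)(-7), (0.9659)(5) + (0.2588)(-7)]ᵀ
= [8.0553, 3.0179]ᵀ
Result: (8.0553, 3.0179)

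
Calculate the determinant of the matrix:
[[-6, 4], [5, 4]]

For a 2×2 matrix [[a, b], [c, d]], det = ad - bc
det = (-6)(4) - (4)(5) = -24 - 20 = -44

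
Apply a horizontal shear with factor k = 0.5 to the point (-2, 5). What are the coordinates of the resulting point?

Shear matrix for horizontal shear with factor k = 0.5:
[[1, 0.50], [0, 1]]
Result: (-2, 5) → (0.5, 5)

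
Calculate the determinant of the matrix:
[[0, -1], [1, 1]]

For a 2×2 matrix [[a, b], [c, d]], det = ad - bc
det = (0)(1) - (-1)(1) = 0 - -1 = 1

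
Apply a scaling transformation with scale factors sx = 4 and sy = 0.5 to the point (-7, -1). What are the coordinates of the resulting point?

Scaling matrix:
[[4, 0], [0, 0.50]]
Result: (-7 × 4, -1 × 0.5) = (-28, -0.5)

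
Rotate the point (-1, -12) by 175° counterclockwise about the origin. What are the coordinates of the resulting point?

Rotation matrix for 175°: [[cos 175°, -sin 175°], [sin 175°, cos 175°]] ≈ [[-0.996195, -0.087156], [0.087156, -0.996195]]
[[-0.996195, -0.087156], [0.087156, -0.996195]] × [-1, -12]ᵀ ≈ [2.0421, 11.8672]ᵀ
Result: (2.0421, 11.8672)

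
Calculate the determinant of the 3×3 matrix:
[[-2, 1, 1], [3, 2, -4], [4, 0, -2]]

Expansion along first row:
det = -2·det([[2,-4],[0,-2]]) - 1·det([[3,-4],[4,-2]]) + 1·det([[3,2],[4,0]])
    = -2·(2·-2 - -4·0) - 1·(3·-2 - -4·4) + 1·(3·0 - 2·4)
    = -2·-4 - 1·10 + 1·-8
    = 8 + -10 + -8 = -10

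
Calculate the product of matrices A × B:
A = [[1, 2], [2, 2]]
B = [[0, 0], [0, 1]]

Matrix multiplication:
C[0][0] = 1×0 + 2×0 = 0
C[0][1] = 1×0 + 2×1 = 2
C[1][0] = 2×0 + 2×0 = 0
C[1][1] = 2×0 + 2×1 = 2
Result: [[0, 2], [0, 2]]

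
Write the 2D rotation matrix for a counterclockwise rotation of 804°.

Rotation matrix formula: [[cos θ, -sin θ], [sin θ, cos θ]]
For θ = 804°:
cos(804°) = 0.1045
sin(804°) = 0.9945
Result: [[0.1045, -0.9945], [0.9945, 0.1045]]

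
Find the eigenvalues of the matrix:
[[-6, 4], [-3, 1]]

Characteristic equation: det(A - λI) = 0
λ² - (trace)λ + (det) = 0
trace = -6 + 1 = -5, det = (-6)(1) - (4)(-3) = 6
λ² - (-5)λ + (6) = 0
λ = (-5 ± √((-5)² - 4·(6))) / 2 = (-5 ± √1) / 2
Solving: λ = -3, -2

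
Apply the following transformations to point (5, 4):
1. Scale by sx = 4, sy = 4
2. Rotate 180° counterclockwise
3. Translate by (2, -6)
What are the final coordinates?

Step 1: Scale → (20, 16)
Step 2: Rotate 180° → (-20, -16)
Step 3: Translate → (-18, -22)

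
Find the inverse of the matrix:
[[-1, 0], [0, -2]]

For [[a,b],[c,d]], inverse = (1/det)·[[d,-b],[-c,a]]
det = (-1)(-2) - (0)(0) = 2 - 0 = 2
Inverse = (1/2)·[[-2, 0], [0, -1]]
= [[-1, 0], [0, -1/2]]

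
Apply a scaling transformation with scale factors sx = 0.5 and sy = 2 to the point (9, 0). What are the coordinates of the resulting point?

Scaling matrix:
[[0.50, 0], [0, 2]]
Result: (9 × 0.5, 0 × 2) = (4.5, 0)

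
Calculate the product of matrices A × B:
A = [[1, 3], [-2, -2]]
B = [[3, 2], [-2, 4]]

Matrix multiplication:
C[0][0] = 1×3 + 3×-2 = -3
C[0][1] = 1×2 + 3×4 = 14
C[1][0] = -2×3 + -2×-2 = -2
C[1][1] = -2×2 + -2×4 = -12
Result: [[-3, 14], [-2, -12]]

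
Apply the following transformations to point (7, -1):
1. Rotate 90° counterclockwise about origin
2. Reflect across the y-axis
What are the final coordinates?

Step 1: Rotate 90° → (1, 7)
Step 2: Reflect across y-axis → (-1, 7)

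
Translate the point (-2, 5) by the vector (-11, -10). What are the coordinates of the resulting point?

Translation by (-11, -10) (homogeneous matrix [[1, 0, -11], [0, 1, -10], [0, 0, 1]]):
x' = -2 + -11 = -13
y' = 5 + -10 = -5
Result: (-13, -5)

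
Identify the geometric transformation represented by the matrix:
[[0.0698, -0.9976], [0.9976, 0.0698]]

This matrix represents: rotation by 86° counterclockwise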